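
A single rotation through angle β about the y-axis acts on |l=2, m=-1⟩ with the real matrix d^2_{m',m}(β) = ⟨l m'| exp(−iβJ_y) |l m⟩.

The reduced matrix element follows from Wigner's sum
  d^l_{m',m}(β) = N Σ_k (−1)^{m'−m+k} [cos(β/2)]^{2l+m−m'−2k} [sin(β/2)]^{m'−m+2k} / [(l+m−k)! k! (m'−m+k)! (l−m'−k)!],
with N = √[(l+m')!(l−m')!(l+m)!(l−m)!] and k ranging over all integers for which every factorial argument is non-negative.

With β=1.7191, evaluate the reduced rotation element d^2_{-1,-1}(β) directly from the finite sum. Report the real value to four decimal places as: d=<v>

d=-0.5520

d^2_{-1,-1}(β=1.7191) via Wigner's sum:
Half-angle: c=0.652778, s=0.757549. N=√(1·6·1·6)=6.000000
k: max(0,(-1)−(-1))=0 … min(2+(-1),2−(-1))=1
  k=0: (−1)^0·6.0000/(6)·0.6528^4·0.7575^0 = +0.181578
  k=1: (−1)^1·6.0000/(2)·0.6528^2·0.7575^2 = -0.733625
d^2_{-1,-1}(1.7191) = +0.181578 -0.733625 = -0.552047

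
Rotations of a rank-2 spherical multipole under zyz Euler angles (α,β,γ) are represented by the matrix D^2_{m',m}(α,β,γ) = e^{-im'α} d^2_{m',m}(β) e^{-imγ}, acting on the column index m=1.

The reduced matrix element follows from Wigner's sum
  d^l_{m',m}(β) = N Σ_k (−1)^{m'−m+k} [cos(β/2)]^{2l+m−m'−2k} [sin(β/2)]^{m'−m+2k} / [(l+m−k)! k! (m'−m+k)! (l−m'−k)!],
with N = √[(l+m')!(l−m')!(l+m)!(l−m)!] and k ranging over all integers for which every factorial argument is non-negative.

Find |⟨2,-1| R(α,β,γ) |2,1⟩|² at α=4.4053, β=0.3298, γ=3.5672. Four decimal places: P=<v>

P=0.0061

First d^2_{-1,1}(β=0.3298), then the phase factors e^{-i(-1)α} and e^{-i(1)γ}:
c=cos(0.3298/2)=0.986435, s=sin(0.3298/2)=0.164154; N=√[1·6·6·1]=6.000000
k∈{2,3} keeps every argument non-negative
  k=2: (−1)^0·6.0000/(2)·0.9864^2·0.1642^2 = +0.078661
  k=3: (−1)^1·6.0000/(6)·0.9864^0·0.1642^4 = -0.000726
d^2_{-1,1}(0.3298) = +0.078661 -0.000726 = +0.077935
|D^2_{-1,1}|² = |d^2_{-1,1}(β)|² = (+0.077935)² = 0.006074 (the z-rotation phases have unit modulus)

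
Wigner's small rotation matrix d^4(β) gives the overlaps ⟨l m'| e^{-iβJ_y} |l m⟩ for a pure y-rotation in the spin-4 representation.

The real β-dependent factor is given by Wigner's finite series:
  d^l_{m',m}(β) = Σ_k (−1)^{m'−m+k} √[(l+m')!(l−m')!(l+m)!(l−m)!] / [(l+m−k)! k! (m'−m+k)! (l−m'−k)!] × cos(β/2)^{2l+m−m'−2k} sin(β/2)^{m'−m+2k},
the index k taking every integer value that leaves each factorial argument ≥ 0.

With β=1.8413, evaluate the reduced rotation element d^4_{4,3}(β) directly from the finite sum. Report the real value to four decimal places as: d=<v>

d=-0.0670

d^4_{4,3}(β=1.8413) via Wigner's sum:
With c≡cos(β/2)=0.605303 and s≡sin(β/2)=0.795995, N=[40320·1·5040·1]^{1/2}=14255.272709
The bounds max(0,m−m')=0 and min(l+m,l−m')=0 give 1 term
  k=0: (−1)^1·14255.2727/(5040)·0.6053^7·0.7960^1 = -0.067029
d^4_{4,3}(1.8413) = -0.067029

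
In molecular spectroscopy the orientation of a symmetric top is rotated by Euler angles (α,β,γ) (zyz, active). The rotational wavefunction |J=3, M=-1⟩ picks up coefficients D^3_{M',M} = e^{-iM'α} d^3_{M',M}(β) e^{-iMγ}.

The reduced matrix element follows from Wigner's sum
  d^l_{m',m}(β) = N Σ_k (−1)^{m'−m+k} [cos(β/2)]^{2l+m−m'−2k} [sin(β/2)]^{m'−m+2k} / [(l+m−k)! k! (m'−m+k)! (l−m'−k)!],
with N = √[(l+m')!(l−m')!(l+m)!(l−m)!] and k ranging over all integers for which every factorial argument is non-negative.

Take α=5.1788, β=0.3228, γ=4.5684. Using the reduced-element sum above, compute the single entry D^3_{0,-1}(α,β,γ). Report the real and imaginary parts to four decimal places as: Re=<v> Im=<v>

First d^3_{0,-1}(β=0.3228), then the phase factors e^{-i(0)α} and e^{-i(-1)γ}:
With c≡cos(β/2)=0.987003 and s≡sin(β/2)=0.160700, N=[6·6·2·24]^{1/2}=41.569219
Admissible k: 0..2 (factorial args all ≥0)
  k=0: (−1)^1·41.5692/(12)·0.9870^5·0.1607^1 = -0.521435
  k=1: (−1)^2·41.5692/(4)·0.9870^3·0.1607^3 = +0.041468
  k=2: (−1)^3·41.5692/(12)·0.9870^1·0.1607^5 = -0.000366
d^3_{0,-1}(0.3228) = -0.521435 +0.041468 -0.000366 = -0.480333
Phases: e^{-i·(0)·5.1788}=+1.000000+0.000000i, e^{-i·(-1)·4.5684}=-0.143492-0.989651i ⇒ D=+0.068924+0.475362i

Re=0.0689 Im=0.4754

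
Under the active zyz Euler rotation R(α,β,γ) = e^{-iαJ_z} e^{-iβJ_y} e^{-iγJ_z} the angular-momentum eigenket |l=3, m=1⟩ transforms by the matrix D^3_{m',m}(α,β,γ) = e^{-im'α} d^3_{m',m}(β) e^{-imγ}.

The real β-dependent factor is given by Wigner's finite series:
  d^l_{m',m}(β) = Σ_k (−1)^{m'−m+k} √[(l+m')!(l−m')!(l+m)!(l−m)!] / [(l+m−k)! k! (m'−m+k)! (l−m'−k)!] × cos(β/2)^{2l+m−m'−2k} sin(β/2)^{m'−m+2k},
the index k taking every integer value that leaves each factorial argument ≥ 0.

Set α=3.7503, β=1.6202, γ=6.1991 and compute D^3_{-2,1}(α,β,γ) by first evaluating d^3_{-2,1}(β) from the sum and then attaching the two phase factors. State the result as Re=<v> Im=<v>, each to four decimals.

Re=0.0939 Im=0.3402

Split into d^3_{-2,1}(β=1.6202) × two z-phases.
Half-angle: c=0.689426, s=0.724356. N=√(1·120·24·2)=75.894664
k∈{3,4} keeps every argument non-negative
  k=3: (−1)^0·75.8947/(12)·0.6894^3·0.7244^3 = +0.787679
  k=4: (−1)^1·75.8947/(24)·0.6894^1·0.7244^5 = -0.434759
d^3_{-2,1}(1.6202) = +0.787679 -0.434759 = +0.352920
D = (+0.346072+0.938208i)·(+0.352920)·(+0.996467+0.083986i) = +0.093896+0.340201i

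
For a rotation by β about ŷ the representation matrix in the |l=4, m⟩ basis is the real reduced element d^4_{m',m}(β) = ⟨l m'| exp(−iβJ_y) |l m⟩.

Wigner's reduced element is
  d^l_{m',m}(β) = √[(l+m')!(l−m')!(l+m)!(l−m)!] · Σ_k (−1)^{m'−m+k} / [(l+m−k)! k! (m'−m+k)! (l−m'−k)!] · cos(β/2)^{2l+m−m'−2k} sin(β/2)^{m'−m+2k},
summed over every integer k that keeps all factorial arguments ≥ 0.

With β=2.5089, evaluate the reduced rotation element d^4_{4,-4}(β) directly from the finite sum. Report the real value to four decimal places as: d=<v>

d=0.6655

d^4_{4,-4}(β=2.5089) via Wigner's sum:
With c≡cos(β/2)=0.311096 and s≡sin(β/2)=0.950378, N=[40320·1·1·40320]^{1/2}=40320.000000
k∈{0} keeps every argument non-negative
  k=0: (−1)^8·40320.0000/(40320)·0.3111^0·0.9504^8 = +0.665537
d^4_{4,-4}(2.5089) = +0.665537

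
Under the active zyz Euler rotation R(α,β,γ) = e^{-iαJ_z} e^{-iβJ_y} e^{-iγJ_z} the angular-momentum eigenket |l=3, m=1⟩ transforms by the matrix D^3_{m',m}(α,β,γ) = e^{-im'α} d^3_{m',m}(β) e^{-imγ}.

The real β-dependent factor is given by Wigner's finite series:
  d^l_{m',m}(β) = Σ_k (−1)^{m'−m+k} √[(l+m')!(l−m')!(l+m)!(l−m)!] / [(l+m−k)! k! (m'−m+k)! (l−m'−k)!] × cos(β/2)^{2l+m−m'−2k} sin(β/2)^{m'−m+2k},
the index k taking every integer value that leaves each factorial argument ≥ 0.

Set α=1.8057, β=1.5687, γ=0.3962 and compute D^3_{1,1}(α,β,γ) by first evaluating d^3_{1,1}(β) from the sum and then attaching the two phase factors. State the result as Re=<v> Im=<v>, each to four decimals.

Re=0.0755 Im=0.1032

D^3_{1,1}(1.8057,1.5687,0.3962) = e^{-i·1·1.8057}·d^3_{1,1}(1.5687)·e^{-i·1·0.3962}. Compute d first:
c=cos(1.5687/2)=0.707848, s=sin(1.5687/2)=0.706365; N=√[24·2·24·2]=48.000000
k: max(0,(1)−(1))=0 … min(3+(1),3−(1))=2
  k=0: (−1)^0·48.0000/(48)·0.7078^6·0.7064^0 = +0.125788
  k=1: (−1)^1·48.0000/(6)·0.7078^4·0.7064^2 = -1.002092
  k=2: (−1)^2·48.0000/(8)·0.7078^2·0.7064^4 = +0.748424
d^3_{1,1}(1.5687) = +0.125788 -1.002092 +0.748424 = -0.127880
D = (-0.232749-0.972537i)·(-0.127880)·(+0.922534-0.385916i) = +0.075454+0.103247i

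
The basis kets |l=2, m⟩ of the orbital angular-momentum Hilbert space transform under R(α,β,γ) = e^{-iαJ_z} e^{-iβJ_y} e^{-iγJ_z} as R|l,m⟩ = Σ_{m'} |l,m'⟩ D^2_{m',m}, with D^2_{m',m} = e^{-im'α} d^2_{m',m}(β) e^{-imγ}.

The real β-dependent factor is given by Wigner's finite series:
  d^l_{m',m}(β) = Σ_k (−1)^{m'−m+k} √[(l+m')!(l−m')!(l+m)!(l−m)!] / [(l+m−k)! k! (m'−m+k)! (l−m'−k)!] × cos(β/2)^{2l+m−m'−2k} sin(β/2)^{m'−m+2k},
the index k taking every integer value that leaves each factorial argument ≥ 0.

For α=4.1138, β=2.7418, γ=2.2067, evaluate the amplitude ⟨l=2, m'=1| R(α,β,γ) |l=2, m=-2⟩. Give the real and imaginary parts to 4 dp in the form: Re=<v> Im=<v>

Re=-0.3572 Im=-0.1103

Split into d^2_{1,-2}(β=2.7418) × two z-phases.
Half-angle: c=0.198568, s=0.980087. N=√(6·1·1·24)=12.000000
k∈{0} keeps every argument non-negative
  k=0: (−1)^3·12.0000/(6)·0.1986^1·0.9801^3 = -0.373880
d^2_{1,-2}(2.7418) = -0.373880
D = (-0.563477+0.826132i)·(-0.373880)·(-0.294554-0.955635i) = -0.357226-0.110346i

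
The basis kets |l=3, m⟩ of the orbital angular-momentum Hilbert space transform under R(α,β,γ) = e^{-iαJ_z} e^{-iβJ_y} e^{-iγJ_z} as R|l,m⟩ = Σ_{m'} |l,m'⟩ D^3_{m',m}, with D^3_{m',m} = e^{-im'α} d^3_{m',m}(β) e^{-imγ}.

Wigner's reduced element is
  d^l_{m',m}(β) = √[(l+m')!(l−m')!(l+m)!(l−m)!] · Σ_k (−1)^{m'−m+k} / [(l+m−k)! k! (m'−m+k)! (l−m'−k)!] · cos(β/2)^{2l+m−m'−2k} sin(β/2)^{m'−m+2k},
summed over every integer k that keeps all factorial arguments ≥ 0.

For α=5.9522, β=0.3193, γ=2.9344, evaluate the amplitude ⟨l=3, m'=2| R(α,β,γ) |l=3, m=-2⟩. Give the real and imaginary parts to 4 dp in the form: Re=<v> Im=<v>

Re=0.0030 Im=0.0008

Split into d^3_{2,-2}(β=0.3193) × two z-phases.
With c≡cos(β/2)=0.987283 and s≡sin(β/2)=0.158973, N=[120·1·1·120]^{1/2}=120.000000
k: max(0,(-2)−(2))=0 … min(3+(-2),3−(2))=1
  k=0: (−1)^4·120.0000/(24)·0.9873^2·0.1590^4 = +0.003113
  k=1: (−1)^5·120.0000/(120)·0.9873^0·0.1590^6 = -0.000016
d^3_{2,-2}(0.3193) = +0.003113 -0.000016 = +0.003097
Phases: e^{-i·(2)·5.9522}=+0.788782+0.614672i, e^{-i·(-2)·2.9344}=+0.915364-0.402627i ⇒ D=+0.003002+0.000759i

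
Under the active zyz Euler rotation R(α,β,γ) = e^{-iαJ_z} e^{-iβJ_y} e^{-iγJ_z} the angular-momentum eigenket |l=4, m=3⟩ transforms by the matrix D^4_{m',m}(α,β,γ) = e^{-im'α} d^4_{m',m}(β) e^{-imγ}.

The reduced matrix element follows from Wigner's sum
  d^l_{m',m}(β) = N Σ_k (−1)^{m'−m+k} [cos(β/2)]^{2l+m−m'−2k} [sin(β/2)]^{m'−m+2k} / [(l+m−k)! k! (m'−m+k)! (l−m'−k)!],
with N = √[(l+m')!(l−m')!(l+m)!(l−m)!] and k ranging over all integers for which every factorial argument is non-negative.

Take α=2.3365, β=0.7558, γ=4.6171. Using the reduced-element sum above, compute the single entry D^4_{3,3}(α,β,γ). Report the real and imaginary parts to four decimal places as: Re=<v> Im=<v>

Split into d^4_{3,3}(β=0.7558) × two z-phases.
c=cos(0.7558/2)=0.929442, s=sin(0.7558/2)=0.368969; N=√[5040·1·5040·1]=5040.000000
Admissible k: 0..1 (factorial args all ≥0)
  k=0: (−1)^0·5040.0000/(5040)·0.9294^8·0.3690^0 = +0.556899
  k=1: (−1)^1·5040.0000/(720)·0.9294^6·0.3690^2 = -0.614344
d^4_{3,3}(0.7558) = +0.556899 -0.614344 = -0.057444
Phases: e^{-i·(3)·2.3365}=+0.747627-0.664119i, e^{-i·(3)·4.6171}=+0.281989-0.959418i ⇒ D=+0.024491+0.051962i

Re=0.0245 Im=0.0520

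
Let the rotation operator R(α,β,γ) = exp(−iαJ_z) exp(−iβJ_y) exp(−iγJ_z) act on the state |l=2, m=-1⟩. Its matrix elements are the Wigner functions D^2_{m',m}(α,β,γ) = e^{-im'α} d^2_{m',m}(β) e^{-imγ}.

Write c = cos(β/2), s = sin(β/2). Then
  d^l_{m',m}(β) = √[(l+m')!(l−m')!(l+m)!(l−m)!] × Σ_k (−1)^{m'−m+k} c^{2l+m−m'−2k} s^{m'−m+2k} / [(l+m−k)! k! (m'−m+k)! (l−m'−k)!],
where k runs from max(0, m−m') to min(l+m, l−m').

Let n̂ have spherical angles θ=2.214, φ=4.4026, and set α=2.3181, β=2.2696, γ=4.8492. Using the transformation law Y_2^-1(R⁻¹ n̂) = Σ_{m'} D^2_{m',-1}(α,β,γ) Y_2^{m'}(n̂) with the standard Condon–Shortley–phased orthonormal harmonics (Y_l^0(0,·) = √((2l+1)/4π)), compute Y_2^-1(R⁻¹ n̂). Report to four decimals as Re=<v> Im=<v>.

Re=-0.0389 Im=-0.0524

Need the full column D^2_{m',-1} for m'=−2..2 at α=2.3181, β=2.2696, γ=4.8492.
cos(β/2)=0.422314, sin(β/2)=0.906450
d^2_{-2,-1}: single k=1 term ⇒ +0.136546;  D = -0.136295-0.008273i
d^2_{-1,-1}: k∈[0..1] ⇒ +0.031808 -0.439622 = -0.407813;  D = -0.258543-0.315384i
d^2_{0,-1}: k∈[0..1] ⇒ -0.167234 +0.770446 = +0.603211;  D = +0.082269-0.597575i
d^2_{1,-1}: k∈[0..1] ⇒ +0.439622 -0.675111 = -0.235489;  D = +0.192951-0.134999i
d^2_{2,-1}: single k=0 term ⇒ -0.629066;  D = -0.614850-0.132980i
Y_2^{m'}(θ=2.214,φ=4.4026) and Σ D·Y over m':
  (-0.1363-0.0083i)·(-0.2014-0.1436i)  (-0.2585-0.3154i)·(+0.1130-0.3531i)  (+0.0823-0.5976i)·(+0.0250+0.0000i)  (+0.1930-0.1350i)·(-0.1130-0.3531i)  (-0.6149-0.1330i)·(-0.2014+0.1436i)
Y_2^-1(R⁻¹ n̂) = -0.038857-0.052432i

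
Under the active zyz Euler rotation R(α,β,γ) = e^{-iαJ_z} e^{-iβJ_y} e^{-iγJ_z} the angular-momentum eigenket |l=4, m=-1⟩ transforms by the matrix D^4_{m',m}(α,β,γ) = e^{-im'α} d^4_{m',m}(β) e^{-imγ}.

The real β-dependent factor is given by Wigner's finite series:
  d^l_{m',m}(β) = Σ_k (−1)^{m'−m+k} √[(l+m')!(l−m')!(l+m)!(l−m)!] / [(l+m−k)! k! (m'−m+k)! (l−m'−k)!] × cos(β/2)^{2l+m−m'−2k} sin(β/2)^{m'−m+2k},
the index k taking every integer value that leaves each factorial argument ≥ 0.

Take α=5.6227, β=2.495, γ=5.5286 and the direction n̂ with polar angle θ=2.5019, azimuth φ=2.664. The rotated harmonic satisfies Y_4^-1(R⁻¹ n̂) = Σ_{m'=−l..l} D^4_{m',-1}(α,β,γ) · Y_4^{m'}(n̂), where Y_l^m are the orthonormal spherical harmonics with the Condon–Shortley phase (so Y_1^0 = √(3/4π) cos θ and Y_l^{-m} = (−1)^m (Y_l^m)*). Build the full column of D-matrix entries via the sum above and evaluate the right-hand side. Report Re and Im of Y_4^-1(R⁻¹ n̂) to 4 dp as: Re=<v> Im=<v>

Re=-0.2525 Im=0.1884

Need the full column D^4_{m',-1} for m'=−4..4 at α=5.6227, β=2.495, γ=5.5286.
cos(β/2)=0.317694, sin(β/2)=0.948193
d^4_{-4,-1}: single k=3 term ⇒ +0.020646;  D = -0.019978+0.005206i
d^4_{-3,-1}: k∈[2..3] ⇒ +0.007337 -0.108929 = -0.101592;  D = +0.093351+0.040080i
d^4_{-2,-1}: k∈[1..3] ⇒ +0.001314 -0.058525 +0.347557 = +0.290346;  D = -0.140410-0.254137i
d^4_{-1,-1}: k∈[0..3] ⇒ +0.000104 -0.013866 +0.247027 -0.733498 = -0.500233;  D = -0.077585+0.494180i
d^4_{0,-1}: k∈[0..3] ⇒ -0.001385 +0.074029 -0.659443 +0.979044 = +0.392245;  D = +0.285772-0.268682i
d^4_{1,-1}: k∈[0..3] ⇒ +0.009244 -0.247027 +1.100247 -0.653394 = +0.209070;  D = +0.208145-0.019644i
d^4_{2,-1}: k∈[0..2] ⇒ -0.039017 +0.521335 -0.928802 = -0.446484;  D = -0.376764-0.239577i
d^4_{3,-1}: k∈[0..1] ⇒ +0.108929 -0.582196 = -0.473268;  D = -0.159579-0.445552i
d^4_{4,-1}: single k=0 term ⇒ -0.183910;  D = +0.057251-0.174772i
Y_4^{m'}(θ=2.5019,φ=2.664) and Σ D·Y over m':
  (-0.0200+0.0052i)·(-0.0187+0.0530i)  (+0.0934+0.0401i)·(+0.0294+0.2116i)  (-0.1404-0.2541i)·(+0.2413+0.3412i)  (-0.0776+0.4942i)·(+0.3029+0.1568i)  (+0.2858-0.2687i)·(-0.1914+0.0000i)  (+0.2081-0.0196i)·(-0.3029+0.1568i)  (-0.3768-0.2396i)·(+0.2413-0.3412i)  (-0.1596-0.4456i)·(-0.0294+0.2116i)  (+0.0573-0.1748i)·(-0.0187-0.0530i)
Y_4^-1(R⁻¹ n̂) = -0.252509+0.188402i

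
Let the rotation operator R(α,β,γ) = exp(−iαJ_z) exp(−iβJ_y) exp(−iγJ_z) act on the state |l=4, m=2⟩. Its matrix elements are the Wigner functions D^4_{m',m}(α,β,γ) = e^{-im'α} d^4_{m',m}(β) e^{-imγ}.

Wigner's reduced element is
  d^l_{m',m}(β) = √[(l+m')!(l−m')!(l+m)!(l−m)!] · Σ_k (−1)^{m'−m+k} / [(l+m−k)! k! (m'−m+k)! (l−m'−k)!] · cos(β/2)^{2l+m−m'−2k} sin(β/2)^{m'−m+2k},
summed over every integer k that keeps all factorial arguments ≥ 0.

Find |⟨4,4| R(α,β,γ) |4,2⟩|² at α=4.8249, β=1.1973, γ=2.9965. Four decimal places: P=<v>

First d^4_{4,2}(β=1.1973), then the phase factors e^{-i(4)α} and e^{-i(2)γ}:
With c≡cos(β/2)=0.826097 and s≡sin(β/2)=0.563528, N=[40320·1·720·2]^{1/2}=7619.763776
The bounds max(0,m−m')=0 and min(l+m,l−m')=0 give 1 term
  k=0: (−1)^2·7619.7638/(1440)·0.8261^6·0.5635^2 = +0.534068
d^4_{4,2}(1.1973) = +0.534068
|D^4_{4,2}|² = |d^4_{4,2}(β)|² = (+0.534068)² = 0.285228 (the z-rotation phases have unit modulus)

P=0.2852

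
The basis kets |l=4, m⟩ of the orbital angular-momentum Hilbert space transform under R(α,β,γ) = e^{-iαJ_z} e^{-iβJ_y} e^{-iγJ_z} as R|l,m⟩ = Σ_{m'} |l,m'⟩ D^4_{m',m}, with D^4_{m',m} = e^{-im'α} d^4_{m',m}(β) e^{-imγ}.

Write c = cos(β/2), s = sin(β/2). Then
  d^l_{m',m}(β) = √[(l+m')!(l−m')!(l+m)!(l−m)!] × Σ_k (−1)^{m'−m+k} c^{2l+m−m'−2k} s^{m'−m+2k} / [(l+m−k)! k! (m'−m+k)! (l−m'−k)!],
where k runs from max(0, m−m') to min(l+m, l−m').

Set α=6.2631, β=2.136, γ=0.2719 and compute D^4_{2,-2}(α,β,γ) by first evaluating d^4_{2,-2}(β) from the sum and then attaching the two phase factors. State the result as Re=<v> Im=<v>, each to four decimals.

Split into d^4_{2,-2}(β=2.136) × two z-phases.
With c≡cos(β/2)=0.481878 and s≡sin(β/2)=0.876239, N=[720·2·2·720]^{1/2}=1440.000000
Admissible k: 0..2 (factorial args all ≥0)
  k=0: (−1)^4·1440.0000/(96)·0.4819^4·0.8762^4 = +0.476791
  k=1: (−1)^5·1440.0000/(120)·0.4819^2·0.8762^6 = -1.261214
  k=2: (−1)^6·1440.0000/(1440)·0.4819^0·0.8762^8 = +0.347519
d^4_{2,-2}(2.136) = +0.476791 -1.261214 +0.347519 = -0.436904
Phases: e^{-i·(2)·6.2631}=+0.999193+0.040160i, e^{-i·(-2)·0.2719}=+0.855749+0.517392i ⇒ D=-0.364501-0.240883i

Re=-0.3645 Im=-0.2409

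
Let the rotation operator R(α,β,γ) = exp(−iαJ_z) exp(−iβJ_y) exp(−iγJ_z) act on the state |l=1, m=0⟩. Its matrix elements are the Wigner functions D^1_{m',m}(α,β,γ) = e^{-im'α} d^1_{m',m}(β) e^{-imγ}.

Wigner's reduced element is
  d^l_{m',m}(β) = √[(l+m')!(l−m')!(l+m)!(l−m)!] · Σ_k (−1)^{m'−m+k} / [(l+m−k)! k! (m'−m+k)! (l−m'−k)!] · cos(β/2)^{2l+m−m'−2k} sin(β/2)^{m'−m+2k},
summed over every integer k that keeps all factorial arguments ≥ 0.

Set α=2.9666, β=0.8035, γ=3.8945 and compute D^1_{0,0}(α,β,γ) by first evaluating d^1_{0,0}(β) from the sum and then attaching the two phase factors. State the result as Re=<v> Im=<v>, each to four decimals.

First d^1_{0,0}(β=0.8035), then the phase factors e^{-i(0)α} and e^{-i(0)γ}:
c=cos(0.8035/2)=0.920378, s=sin(0.8035/2)=0.391030; N=√[1·1·1·1]=1.000000
k: max(0,(0)−(0))=0 … min(1+(0),1−(0))=1
  k=0: (−1)^0·1.0000/(1)·0.9204^2·0.3910^0 = +0.847096
  k=1: (−1)^1·1.0000/(1)·0.9204^0·0.3910^2 = -0.152904
d^1_{0,0}(0.8035) = +0.847096 -0.152904 = +0.694192
Attach z-rotation phases: D = e^{-i(0)(2.9666)}·(+0.694192)·e^{-i(0)(3.8945)} = +0.694192+0.000000i

Re=0.6942 Im=0.0000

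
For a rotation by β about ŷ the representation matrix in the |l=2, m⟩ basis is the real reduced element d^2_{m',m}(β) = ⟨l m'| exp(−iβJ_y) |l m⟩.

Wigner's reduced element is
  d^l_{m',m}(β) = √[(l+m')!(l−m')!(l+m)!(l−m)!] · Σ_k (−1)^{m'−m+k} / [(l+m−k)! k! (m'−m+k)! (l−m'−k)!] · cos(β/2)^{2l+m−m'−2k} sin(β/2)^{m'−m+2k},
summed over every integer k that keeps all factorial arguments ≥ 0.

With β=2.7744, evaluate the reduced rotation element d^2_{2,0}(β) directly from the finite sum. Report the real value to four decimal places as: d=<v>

d^2_{2,0}(β=2.7744) via Wigner's sum:
c=cos(2.7744/2)=0.182567, s=sin(2.7744/2)=0.983193; N=√[24·1·2·2]=9.797959
Admissible k: 0..0 (factorial args all ≥0)
  k=0: (−1)^2·9.7980/(4)·0.1826^2·0.9832^2 = +0.078922
d^2_{2,0}(2.7744) = +0.078922

d=0.0789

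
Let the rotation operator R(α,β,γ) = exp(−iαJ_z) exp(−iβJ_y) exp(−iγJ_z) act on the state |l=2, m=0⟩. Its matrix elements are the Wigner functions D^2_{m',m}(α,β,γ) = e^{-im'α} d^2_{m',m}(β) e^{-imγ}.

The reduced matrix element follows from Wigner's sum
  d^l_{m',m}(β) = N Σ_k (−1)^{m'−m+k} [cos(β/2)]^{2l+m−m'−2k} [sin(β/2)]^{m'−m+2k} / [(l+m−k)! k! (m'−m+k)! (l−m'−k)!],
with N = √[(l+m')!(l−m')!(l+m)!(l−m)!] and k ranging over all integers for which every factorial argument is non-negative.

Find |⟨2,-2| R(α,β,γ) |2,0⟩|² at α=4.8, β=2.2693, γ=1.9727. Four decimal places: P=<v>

P=0.1290

D^2_{-2,0}(4.8,2.2693,1.9727) = e^{-i·-2·4.8}·d^2_{-2,0}(2.2693)·e^{-i·0·1.9727}. Compute d first:
c=cos(2.2693/2)=0.422450, s=sin(2.2693/2)=0.906386; N=√[1·24·2·2]=9.797959
The bounds max(0,m−m')=2 and min(l+m,l−m')=2 give 1 term
  k=2: (−1)^0·9.7980/(4)·0.4224^2·0.9064^2 = +0.359131
d^2_{-2,0}(2.2693) = +0.359131
|D^2_{-2,0}|² = |d^2_{-2,0}(β)|² = (+0.359131)² = 0.128975 (the z-rotation phases have unit modulus)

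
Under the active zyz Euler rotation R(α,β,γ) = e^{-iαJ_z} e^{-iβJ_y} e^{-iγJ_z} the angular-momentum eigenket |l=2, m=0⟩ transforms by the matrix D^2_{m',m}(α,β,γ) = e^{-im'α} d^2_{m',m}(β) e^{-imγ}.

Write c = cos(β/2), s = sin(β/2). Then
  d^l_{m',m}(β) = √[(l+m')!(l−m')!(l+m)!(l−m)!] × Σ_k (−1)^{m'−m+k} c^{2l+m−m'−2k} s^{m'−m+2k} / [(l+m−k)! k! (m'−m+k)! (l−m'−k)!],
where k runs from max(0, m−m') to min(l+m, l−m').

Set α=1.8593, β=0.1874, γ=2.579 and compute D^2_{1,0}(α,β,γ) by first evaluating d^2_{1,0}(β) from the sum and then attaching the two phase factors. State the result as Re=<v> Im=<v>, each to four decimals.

First d^2_{1,0}(β=0.1874), then the phase factors e^{-i(1)α} and e^{-i(0)γ}:
With c≡cos(β/2)=0.995613 and s≡sin(β/2)=0.093563, N=[6·1·2·2]^{1/2}=4.898979
k: max(0,(0)−(1))=0 … min(2+(0),2−(1))=1
  k=0: (−1)^1·4.8990/(2)·0.9956^3·0.0936^1 = -0.226179
  k=1: (−1)^2·4.8990/(2)·0.9956^1·0.0936^3 = +0.001997
d^2_{1,0}(0.1874) = -0.226179 +0.001997 = -0.224181
D = (-0.284518-0.958671i)·(-0.224181)·(+1.000000+0.000000i) = +0.063784+0.214916i

Re=0.0638 Im=0.2149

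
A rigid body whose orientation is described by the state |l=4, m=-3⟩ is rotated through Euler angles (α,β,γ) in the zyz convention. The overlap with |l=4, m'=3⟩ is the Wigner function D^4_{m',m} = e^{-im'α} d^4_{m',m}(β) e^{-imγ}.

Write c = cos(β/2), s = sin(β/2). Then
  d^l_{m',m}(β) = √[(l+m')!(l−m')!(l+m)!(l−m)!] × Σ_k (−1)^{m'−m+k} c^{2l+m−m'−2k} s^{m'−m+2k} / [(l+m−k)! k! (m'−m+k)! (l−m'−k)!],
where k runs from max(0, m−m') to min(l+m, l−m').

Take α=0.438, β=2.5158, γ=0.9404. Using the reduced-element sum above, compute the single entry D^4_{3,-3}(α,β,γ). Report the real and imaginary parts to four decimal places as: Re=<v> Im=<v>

Split into d^4_{3,-3}(β=2.5158) × two z-phases.
Half-angle: c=0.307816, s=0.951446. N=√(5040·1·1·5040)=5040.000000
Admissible k: 0..1 (factorial args all ≥0)
  k=0: (−1)^6·5040.0000/(720)·0.3078^2·0.9514^6 = +0.492022
  k=1: (−1)^7·5040.0000/(5040)·0.3078^0·0.9514^8 = -0.671542
d^4_{3,-3}(2.5158) = +0.492022 -0.671542 = -0.179520
D = (+0.253983-0.967209i)·(-0.179520)·(-0.949112+0.314939i) = -0.011409-0.179157i

Re=-0.0114 Im=-0.1792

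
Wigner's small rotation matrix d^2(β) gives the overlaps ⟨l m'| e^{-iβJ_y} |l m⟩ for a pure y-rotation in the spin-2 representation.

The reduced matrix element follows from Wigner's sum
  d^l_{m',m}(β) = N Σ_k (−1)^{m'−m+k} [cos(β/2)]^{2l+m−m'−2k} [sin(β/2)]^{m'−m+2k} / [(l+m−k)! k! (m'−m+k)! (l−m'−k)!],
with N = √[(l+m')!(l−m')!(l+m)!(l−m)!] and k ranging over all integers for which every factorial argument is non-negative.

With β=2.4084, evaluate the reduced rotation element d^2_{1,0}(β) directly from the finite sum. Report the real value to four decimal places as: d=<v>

d^2_{1,0}(β=2.4084) via Wigner's sum:
With c≡cos(β/2)=0.358440 and s≡sin(β/2)=0.933553, N=[6·1·2·2]^{1/2}=4.898979
The bounds max(0,m−m')=0 and min(l+m,l−m')=1 give 2 terms
  k=0: (−1)^1·4.8990/(2)·0.3584^3·0.9336^1 = -0.105309
  k=1: (−1)^2·4.8990/(2)·0.3584^1·0.9336^3 = +0.714346
d^2_{1,0}(2.4084) = -0.105309 +0.714346 = +0.609038

d=0.6090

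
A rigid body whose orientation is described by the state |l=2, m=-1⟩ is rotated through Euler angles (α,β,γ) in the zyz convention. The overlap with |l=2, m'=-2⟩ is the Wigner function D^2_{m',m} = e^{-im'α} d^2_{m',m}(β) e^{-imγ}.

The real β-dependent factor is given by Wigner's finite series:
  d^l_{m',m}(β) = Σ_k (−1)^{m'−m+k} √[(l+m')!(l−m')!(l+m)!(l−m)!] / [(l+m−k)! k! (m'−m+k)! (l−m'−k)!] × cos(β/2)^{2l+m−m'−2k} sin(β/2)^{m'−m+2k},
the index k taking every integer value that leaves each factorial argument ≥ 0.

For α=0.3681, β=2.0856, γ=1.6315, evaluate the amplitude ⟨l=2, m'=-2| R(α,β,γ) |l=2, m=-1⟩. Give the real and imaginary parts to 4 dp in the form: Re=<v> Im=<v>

Re=-0.1580 Im=0.1544

First d^2_{-2,-1}(β=2.0856), then the phase factors e^{-i(-2)α} and e^{-i(-1)γ}:
With c≡cos(β/2)=0.503804 and s≡sin(β/2)=0.863818, N=[1·24·1·6]^{1/2}=12.000000
Admissible k: 1..1 (factorial args all ≥0)
  k=1: (−1)^0·12.0000/(6)·0.5038^3·0.8638^1 = +0.220921
d^2_{-2,-1}(2.0856) = +0.220921
D = (+0.741026+0.671477i)·(+0.220921)·(-0.060666+0.998158i) = -0.158001+0.154407i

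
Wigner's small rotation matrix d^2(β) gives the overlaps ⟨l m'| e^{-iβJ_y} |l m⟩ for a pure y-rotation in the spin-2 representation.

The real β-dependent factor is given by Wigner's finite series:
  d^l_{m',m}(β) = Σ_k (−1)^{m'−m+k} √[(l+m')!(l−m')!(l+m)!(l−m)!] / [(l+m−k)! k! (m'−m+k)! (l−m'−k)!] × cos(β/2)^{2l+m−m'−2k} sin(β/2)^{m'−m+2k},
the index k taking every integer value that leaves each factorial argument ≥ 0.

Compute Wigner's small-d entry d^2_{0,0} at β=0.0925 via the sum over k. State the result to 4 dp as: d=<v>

d=0.9872

d^2_{0,0}(β=0.0925) via Wigner's sum:
Half-angle: c=0.998931, s=0.046234. N=√(2·2·2·2)=4.000000
Admissible k: 0..2 (factorial args all ≥0)
  k=0: (−1)^0·4.0000/(4)·0.9989^4·0.0462^0 = +0.995729
  k=1: (−1)^1·4.0000/(1)·0.9989^2·0.0462^2 = -0.008532
  k=2: (−1)^2·4.0000/(4)·0.9989^0·0.0462^4 = +0.000005
d^2_{0,0}(0.0925) = +0.995729 -0.008532 +0.000005 = +0.987202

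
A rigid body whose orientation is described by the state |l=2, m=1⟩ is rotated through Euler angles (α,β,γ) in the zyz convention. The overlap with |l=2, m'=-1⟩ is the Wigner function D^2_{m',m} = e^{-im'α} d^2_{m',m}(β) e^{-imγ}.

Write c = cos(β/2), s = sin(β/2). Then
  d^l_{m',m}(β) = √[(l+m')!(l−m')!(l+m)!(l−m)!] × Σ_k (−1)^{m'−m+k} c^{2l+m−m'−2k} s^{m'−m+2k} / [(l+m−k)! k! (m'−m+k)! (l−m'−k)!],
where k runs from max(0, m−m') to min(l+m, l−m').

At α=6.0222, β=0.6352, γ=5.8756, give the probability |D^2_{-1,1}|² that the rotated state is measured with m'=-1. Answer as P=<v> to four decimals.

First d^2_{-1,1}(β=0.6352), then the phase factors e^{-i(-1)α} and e^{-i(1)γ}:
c=cos(0.6352/2)=0.949988, s=sin(0.6352/2)=0.312287; N=√[1·6·6·1]=6.000000
Admissible k: 2..3 (factorial args all ≥0)
  k=2: (−1)^0·6.0000/(2)·0.9500^2·0.3123^2 = +0.264038
  k=3: (−1)^1·6.0000/(6)·0.9500^0·0.3123^4 = -0.009511
d^2_{-1,1}(0.6352) = +0.264038 -0.009511 = +0.254527
|D^2_{-1,1}|² = |d^2_{-1,1}(β)|² = (+0.254527)² = 0.064784 (the z-rotation phases have unit modulus)

P=0.0648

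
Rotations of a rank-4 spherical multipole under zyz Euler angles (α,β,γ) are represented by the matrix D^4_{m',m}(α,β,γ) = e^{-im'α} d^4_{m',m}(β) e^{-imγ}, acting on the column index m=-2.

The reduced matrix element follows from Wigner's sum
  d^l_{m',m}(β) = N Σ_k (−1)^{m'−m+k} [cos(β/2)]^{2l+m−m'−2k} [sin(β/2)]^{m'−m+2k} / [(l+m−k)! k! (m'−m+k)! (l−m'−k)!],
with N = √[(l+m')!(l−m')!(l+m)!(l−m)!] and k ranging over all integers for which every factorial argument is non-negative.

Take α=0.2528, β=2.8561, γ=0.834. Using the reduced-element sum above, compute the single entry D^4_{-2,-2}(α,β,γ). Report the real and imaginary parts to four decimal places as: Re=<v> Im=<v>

Re=-0.0033 Im=0.0048

Split into d^4_{-2,-2}(β=2.8561) × two z-phases.
With c≡cos(β/2)=0.142262 and s≡sin(β/2)=0.989829, N=[2·720·2·720]^{1/2}=1440.000000
Admissible k: 0..2 (factorial args all ≥0)
  k=0: (−1)^0·1440.0000/(1440)·0.1423^8·0.9898^0 = +0.000000
  k=1: (−1)^1·1440.0000/(120)·0.1423^6·0.9898^2 = -0.000097
  k=2: (−1)^2·1440.0000/(96)·0.1423^4·0.9898^4 = +0.005898
d^4_{-2,-2}(2.8561) = +0.000000 -0.000097 +0.005898 = +0.005800
Phases: e^{-i·(-2)·0.2528}=+0.874884+0.484332i, e^{-i·(-2)·0.834}=-0.097051+0.995279i ⇒ D=-0.003289+0.004778i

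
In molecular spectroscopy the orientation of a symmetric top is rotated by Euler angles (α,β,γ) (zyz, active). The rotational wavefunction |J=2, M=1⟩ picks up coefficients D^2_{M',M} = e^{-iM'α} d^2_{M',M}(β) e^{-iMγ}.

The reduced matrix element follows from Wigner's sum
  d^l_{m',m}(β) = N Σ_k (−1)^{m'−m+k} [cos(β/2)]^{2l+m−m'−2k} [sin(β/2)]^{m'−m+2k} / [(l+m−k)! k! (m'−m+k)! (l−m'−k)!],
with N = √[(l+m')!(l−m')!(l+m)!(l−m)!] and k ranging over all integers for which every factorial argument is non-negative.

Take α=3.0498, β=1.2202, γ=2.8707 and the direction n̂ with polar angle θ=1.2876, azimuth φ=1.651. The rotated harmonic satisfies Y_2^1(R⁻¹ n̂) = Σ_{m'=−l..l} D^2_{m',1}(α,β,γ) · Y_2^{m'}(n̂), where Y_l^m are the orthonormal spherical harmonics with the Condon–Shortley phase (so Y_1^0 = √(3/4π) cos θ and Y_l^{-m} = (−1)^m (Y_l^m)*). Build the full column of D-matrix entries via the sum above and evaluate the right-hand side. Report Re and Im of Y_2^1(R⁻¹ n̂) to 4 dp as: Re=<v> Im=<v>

Re=0.0106 Im=-0.1869

Need the full column D^2_{m',1} for m'=−2..2 at α=3.0498, β=1.2202, γ=2.8707.
cos(β/2)=0.819591, sin(β/2)=0.572949
d^2_{-2,1}: single k=3 term ⇒ +0.308302;  D = -0.307127-0.026883i
d^2_{-1,1}: k∈[2..3] ⇒ +0.661527 -0.107762 = +0.553766;  D = +0.544908+0.098650i
d^2_{0,1}: k∈[1..2] ⇒ +0.772650 -0.377591 = +0.395059;  D = -0.380653-0.105715i
d^2_{1,1}: k∈[0..1] ⇒ +0.451220 -0.661527 = -0.210308;  D = -0.196627-0.074614i
d^2_{2,1}: single k=0 term ⇒ -0.630866;  D = +0.566827+0.276946i
Y_2^{m'}(θ=1.2876,φ=1.651) and Σ D·Y over m':
  (-0.3071-0.0269i)·(-0.3515+0.0569i)  (+0.5449+0.0987i)·(-0.0166-0.2066i)  (-0.3807-0.1057i)·(-0.2415+0.0000i)  (-0.1966-0.0746i)·(+0.0166-0.2066i)  (+0.5668+0.2769i)·(-0.3515-0.0569i)
Y_2^1(R⁻¹ n̂) = +0.010571-0.186920i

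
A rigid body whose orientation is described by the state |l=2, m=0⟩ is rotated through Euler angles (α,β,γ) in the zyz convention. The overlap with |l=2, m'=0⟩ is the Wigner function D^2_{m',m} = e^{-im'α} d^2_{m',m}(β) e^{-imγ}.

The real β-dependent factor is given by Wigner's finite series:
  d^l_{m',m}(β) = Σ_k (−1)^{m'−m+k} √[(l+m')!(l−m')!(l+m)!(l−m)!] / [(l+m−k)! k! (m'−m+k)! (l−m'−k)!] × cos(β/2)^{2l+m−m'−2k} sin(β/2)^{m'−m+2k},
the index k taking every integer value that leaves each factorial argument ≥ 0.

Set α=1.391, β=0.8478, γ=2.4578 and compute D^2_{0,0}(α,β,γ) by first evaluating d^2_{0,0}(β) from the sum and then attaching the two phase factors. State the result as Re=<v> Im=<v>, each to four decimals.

Split into d^2_{0,0}(β=0.8478) × two z-phases.
c=cos(0.8478/2)=0.911492, s=sin(0.8478/2)=0.411318; N=√[2·2·2·2]=4.000000
The bounds max(0,m−m')=0 and min(l+m,l−m')=2 give 3 terms
  k=0: (−1)^0·4.0000/(4)·0.9115^4·0.4113^0 = +0.690257
  k=1: (−1)^1·4.0000/(1)·0.9115^2·0.4113^2 = -0.562240
  k=2: (−1)^2·4.0000/(4)·0.9115^0·0.4113^4 = +0.028623
d^2_{0,0}(0.8478) = +0.690257 -0.562240 +0.028623 = +0.156640
Attach z-rotation phases: D = e^{-i(0)(1.391)}·(+0.156640)·e^{-i(0)(2.4578)} = +0.156640+0.000000i

Re=0.1566 Im=0.0000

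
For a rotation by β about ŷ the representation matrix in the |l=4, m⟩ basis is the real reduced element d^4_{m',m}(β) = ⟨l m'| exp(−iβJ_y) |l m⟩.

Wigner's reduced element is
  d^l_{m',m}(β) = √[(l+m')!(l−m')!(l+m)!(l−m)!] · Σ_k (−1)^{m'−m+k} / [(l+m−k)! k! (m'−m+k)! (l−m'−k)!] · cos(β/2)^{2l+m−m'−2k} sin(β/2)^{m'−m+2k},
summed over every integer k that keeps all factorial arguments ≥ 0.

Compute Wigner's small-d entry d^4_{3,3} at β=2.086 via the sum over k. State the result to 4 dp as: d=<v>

d=-0.0811

d^4_{3,3}(β=2.086) via Wigner's sum:
Half-angle: c=0.503631, s=0.863919. N=√(5040·1·5040·1)=5040.000000
The bounds max(0,m−m')=0 and min(l+m,l−m')=1 give 2 terms
  k=0: (−1)^0·5040.0000/(5040)·0.5036^8·0.8639^0 = +0.004139
  k=1: (−1)^1·5040.0000/(720)·0.5036^6·0.8639^2 = -0.085255
d^4_{3,3}(2.086) = +0.004139 -0.085255 = -0.081116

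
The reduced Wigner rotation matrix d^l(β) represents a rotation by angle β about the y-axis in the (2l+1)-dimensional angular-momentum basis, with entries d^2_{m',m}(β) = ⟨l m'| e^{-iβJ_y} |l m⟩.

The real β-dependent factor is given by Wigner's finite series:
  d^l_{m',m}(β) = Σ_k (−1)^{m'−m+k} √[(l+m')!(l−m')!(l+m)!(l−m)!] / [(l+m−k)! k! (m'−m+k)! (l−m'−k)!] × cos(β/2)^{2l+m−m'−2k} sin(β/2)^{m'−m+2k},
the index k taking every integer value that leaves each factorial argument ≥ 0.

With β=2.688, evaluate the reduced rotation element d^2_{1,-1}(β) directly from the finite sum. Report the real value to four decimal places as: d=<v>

d=-0.7574

d^2_{1,-1}(β=2.688) via Wigner's sum:
With c≡cos(β/2)=0.224857 and s≡sin(β/2)=0.974392, N=[6·1·1·6]^{1/2}=6.000000
The bounds max(0,m−m')=0 and min(l+m,l−m')=1 give 2 terms
  k=0: (−1)^2·6.0000/(2)·0.2249^2·0.9744^2 = +0.144013
  k=1: (−1)^3·6.0000/(6)·0.2249^0·0.9744^4 = -0.901435
d^2_{1,-1}(2.688) = +0.144013 -0.901435 = -0.757422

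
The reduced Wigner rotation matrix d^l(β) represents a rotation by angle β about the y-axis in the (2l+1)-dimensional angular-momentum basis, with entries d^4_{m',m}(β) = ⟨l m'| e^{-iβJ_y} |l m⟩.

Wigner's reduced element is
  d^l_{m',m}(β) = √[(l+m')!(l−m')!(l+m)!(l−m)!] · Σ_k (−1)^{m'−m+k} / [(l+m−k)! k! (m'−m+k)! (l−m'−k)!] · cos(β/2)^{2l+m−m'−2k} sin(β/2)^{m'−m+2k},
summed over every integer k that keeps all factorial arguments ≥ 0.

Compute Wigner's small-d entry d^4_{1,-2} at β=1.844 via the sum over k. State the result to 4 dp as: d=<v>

d^4_{1,-2}(β=1.844) via Wigner's sum:
c=cos(1.844/2)=0.604228, s=sin(1.844/2)=0.796812; N=√[120·6·2·720]=1018.233765
The bounds max(0,m−m')=0 and min(l+m,l−m')=2 give 3 terms
  k=0: (−1)^3·1018.2338/(72)·0.6042^5·0.7968^3 = -0.576216
  k=1: (−1)^4·1018.2338/(48)·0.6042^3·0.7968^5 = +1.503096
  k=2: (−1)^5·1018.2338/(240)·0.6042^1·0.7968^7 = -0.522789
d^4_{1,-2}(1.844) = -0.576216 +1.503096 -0.522789 = +0.404090

d=0.4041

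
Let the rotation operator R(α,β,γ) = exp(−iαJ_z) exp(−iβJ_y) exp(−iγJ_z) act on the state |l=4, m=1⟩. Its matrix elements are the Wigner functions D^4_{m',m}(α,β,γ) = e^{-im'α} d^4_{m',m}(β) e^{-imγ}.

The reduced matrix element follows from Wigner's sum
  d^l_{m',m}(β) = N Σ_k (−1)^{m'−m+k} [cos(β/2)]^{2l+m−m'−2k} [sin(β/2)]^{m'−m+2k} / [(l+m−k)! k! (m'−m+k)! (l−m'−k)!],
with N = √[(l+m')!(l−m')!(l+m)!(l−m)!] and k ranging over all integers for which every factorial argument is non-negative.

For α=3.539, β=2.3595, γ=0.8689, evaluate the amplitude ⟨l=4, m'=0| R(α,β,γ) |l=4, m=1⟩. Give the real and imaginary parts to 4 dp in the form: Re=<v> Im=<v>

D^4_{0,1}(3.539,2.3595,0.8689) = e^{-i·0·3.539}·d^4_{0,1}(2.3595)·e^{-i·1·0.8689}. Compute d first:
c=cos(2.3595/2)=0.381156, s=sin(2.3595/2)=0.924511; N=√[24·24·120·6]=643.987578
The bounds max(0,m−m')=1 and min(l+m,l−m')=4 give 4 terms
  k=1: (−1)^0·643.9876/(144)·0.3812^7·0.9245^1 = +0.004832
  k=2: (−1)^1·643.9876/(24)·0.3812^5·0.9245^3 = -0.170575
  k=3: (−1)^2·643.9876/(24)·0.3812^3·0.9245^5 = +1.003539
  k=4: (−1)^3·643.9876/(144)·0.3812^1·0.9245^7 = -0.984014
d^4_{0,1}(2.3595) = +0.004832 -0.170575 +1.003539 -0.984014 = -0.146218
Attach z-rotation phases: D = e^{-i(0)(3.539)}·(-0.146218)·e^{-i(1)(0.8689)} = -0.094408+0.111655i

Re=-0.0944 Im=0.1117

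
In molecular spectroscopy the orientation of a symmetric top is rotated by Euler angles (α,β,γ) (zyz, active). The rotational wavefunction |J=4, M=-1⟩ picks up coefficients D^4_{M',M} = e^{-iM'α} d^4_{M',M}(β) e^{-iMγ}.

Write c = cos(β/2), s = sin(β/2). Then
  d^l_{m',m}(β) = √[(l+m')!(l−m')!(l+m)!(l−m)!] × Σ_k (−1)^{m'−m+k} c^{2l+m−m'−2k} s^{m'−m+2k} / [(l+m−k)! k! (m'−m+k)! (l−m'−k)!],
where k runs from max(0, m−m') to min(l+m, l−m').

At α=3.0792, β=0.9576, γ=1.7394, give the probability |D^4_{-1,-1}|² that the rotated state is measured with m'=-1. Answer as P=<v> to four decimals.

First d^4_{-1,-1}(β=0.9576), then the phase factors e^{-i(-1)α} and e^{-i(-1)γ}:
c=cos(0.9576/2)=0.887548, s=sin(0.9576/2)=0.460714; N=√[6·120·6·120]=720.000000
k: max(0,(-1)−(-1))=0 … min(4+(-1),4−(-1))=3
  k=0: (−1)^0·720.0000/(720)·0.8875^8·0.4607^0 = +0.385067
  k=1: (−1)^1·720.0000/(48)·0.8875^6·0.4607^2 = -1.556350
  k=2: (−1)^2·720.0000/(24)·0.8875^4·0.4607^4 = +0.838720
  k=3: (−1)^3·720.0000/(72)·0.8875^2·0.4607^6 = -0.075331
d^4_{-1,-1}(0.9576) = +0.385067 -1.556350 +0.838720 -0.075331 = -0.407894
|D^4_{-1,-1}|² = |d^4_{-1,-1}(β)|² = (-0.407894)² = 0.166378 (the z-rotation phases have unit modulus)

P=0.1664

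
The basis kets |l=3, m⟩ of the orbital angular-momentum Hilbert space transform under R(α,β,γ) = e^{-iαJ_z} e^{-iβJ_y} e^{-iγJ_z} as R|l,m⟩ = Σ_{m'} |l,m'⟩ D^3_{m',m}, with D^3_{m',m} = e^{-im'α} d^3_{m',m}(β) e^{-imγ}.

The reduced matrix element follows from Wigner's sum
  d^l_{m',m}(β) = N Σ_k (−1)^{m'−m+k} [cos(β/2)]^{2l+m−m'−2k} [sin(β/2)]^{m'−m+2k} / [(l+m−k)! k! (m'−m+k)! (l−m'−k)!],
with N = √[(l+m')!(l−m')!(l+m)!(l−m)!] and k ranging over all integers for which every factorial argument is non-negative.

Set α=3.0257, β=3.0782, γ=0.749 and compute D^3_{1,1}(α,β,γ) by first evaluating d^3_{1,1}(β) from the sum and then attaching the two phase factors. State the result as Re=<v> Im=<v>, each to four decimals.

Re=-0.0048 Im=0.0036

Split into d^3_{1,1}(β=3.0782) × two z-phases.
c=cos(3.0782/2)=0.031691, s=sin(3.0782/2)=0.999498; N=√[24·2·24·2]=48.000000
k∈{0,1,2} keeps every argument non-negative
  k=0: (−1)^0·48.0000/(48)·0.0317^6·0.9995^0 = +0.000000
  k=1: (−1)^1·48.0000/(6)·0.0317^4·0.9995^2 = -0.000008
  k=2: (−1)^2·48.0000/(8)·0.0317^2·0.9995^4 = +0.006014
d^3_{1,1}(3.0782) = +0.000000 -0.000008 +0.006014 = +0.006006
Phases: e^{-i·(1)·3.0257}=-0.993292-0.115633i, e^{-i·(1)·0.749}=+0.732370-0.680907i ⇒ D=-0.004842+0.003553i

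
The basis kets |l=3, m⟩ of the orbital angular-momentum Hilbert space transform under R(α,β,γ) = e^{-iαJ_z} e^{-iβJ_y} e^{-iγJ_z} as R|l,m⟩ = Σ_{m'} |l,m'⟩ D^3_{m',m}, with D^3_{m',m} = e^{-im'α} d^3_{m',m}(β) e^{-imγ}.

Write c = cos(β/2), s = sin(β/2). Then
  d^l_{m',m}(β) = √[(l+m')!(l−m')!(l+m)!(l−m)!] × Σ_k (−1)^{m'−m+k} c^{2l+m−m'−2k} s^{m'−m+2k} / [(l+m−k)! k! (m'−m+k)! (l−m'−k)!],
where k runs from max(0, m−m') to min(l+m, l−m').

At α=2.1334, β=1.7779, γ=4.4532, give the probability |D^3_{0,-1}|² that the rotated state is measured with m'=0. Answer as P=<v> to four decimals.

P=0.1117

Split into d^3_{0,-1}(β=1.7779) × two z-phases.
c=cos(1.7779/2)=0.630228, s=sin(1.7779/2)=0.776410; N=√[6·6·2·24]=41.569219
The bounds max(0,m−m')=0 and min(l+m,l−m')=2 give 3 terms
  k=0: (−1)^1·41.5692/(12)·0.6302^5·0.7764^1 = -0.267405
  k=1: (−1)^2·41.5692/(4)·0.6302^3·0.7764^3 = +1.217526
  k=2: (−1)^3·41.5692/(12)·0.6302^1·0.7764^5 = -0.615949
d^3_{0,-1}(1.7779) = -0.267405 +1.217526 -0.615949 = +0.334172
|D^3_{0,-1}|² = |d^3_{0,-1}(β)|² = (+0.334172)² = 0.111671 (the z-rotation phases have unit modulus)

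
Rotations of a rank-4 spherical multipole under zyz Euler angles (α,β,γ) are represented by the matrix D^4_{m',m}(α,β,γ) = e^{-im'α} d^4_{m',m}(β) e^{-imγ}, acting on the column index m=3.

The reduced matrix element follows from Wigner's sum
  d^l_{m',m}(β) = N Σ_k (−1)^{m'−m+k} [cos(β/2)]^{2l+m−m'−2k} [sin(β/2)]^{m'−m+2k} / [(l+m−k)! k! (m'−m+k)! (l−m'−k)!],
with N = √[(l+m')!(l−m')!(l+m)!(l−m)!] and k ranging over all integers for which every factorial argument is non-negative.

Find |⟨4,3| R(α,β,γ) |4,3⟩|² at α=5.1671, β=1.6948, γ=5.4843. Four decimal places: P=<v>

D^4_{3,3}(5.1671,1.6948,5.4843) = e^{-i·3·5.1671}·d^4_{3,3}(1.6948)·e^{-i·3·5.4843}. Compute d first:
Half-angle: c=0.661934, s=0.749562. N=√(5040·1·5040·1)=5040.000000
k∈{0,1} keeps every argument non-negative
  k=0: (−1)^0·5040.0000/(5040)·0.6619^8·0.7496^0 = +0.036857
  k=1: (−1)^1·5040.0000/(720)·0.6619^6·0.7496^2 = -0.330828
d^4_{3,3}(1.6948) = +0.036857 -0.330828 = -0.293971
|D^4_{3,3}|² = |d^4_{3,3}(β)|² = (-0.293971)² = 0.086419 (the z-rotation phases have unit modulus)

P=0.0864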